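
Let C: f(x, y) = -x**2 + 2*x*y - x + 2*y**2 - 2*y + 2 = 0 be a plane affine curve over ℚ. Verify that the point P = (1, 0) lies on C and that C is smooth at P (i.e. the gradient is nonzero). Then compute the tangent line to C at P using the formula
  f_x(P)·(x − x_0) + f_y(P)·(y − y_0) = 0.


Tangent line at P: 3 - 3*x = 0.

Step 1: f(1, 0) = 0, so P lies on C.
Step 2: partial derivatives
  f_x(x, y) = -2*x + 2*y - 1, f_y(x, y) = 2*x + 4*y - 2.
  f_x(P) = -3, f_y(P) = 0 (gradient nonzero, so P is smooth).
Step 3: tangent line at P: -3·(x − 1) + 0·(y − 0) = 0.
Expanding: 3 - 3*x = 0.


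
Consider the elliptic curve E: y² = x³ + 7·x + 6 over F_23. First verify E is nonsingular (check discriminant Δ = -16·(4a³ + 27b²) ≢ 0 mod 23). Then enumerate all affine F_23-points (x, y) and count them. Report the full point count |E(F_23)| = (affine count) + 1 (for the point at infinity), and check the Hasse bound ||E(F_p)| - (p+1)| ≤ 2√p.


Affine points = {(0, 11), (0, 12), (3, 10), (3, 13), (4, 11), (4, 12), (9, 4), (9, 19), (10, 8), (10, 15), (12, 1), (12, 22), (15, 6), (15, 17), (17, 1), (17, 22), (19, 11), (19, 12), (20, 2), (20, 21)}; affine count = 20; |E(F_23)| = 21.

Discriminant check: Δ ∝ 4a³ + 27b² = 4·7³ + 27·6² = 4·343 + 27·36 ≡ 21 (mod 23). Nonzero ⇒ E is nonsingular.
For each x ∈ F_23, compute rhs = x³ + 7·x + 6 mod 23, then count y ∈ F_23 with y² ≡ rhs.
  x = 0: rhs = 6, matching y values: 11, 12 (2 points).
  x = 1: rhs = 14, matching y values: none (0 points).
  x = 2: rhs = 5, matching y values: none (0 points).
  x = 3: rhs = 8, matching y values: 10, 13 (2 points).
  x = 4: rhs = 6, matching y values: 11, 12 (2 points).
  x = 5: rhs = 5, matching y values: none (0 points).
  x = 6: rhs = 11, matching y values: none (0 points).
  x = 7: rhs = 7, matching y values: none (0 points).
  x = 8: rhs = 22, matching y values: none (0 points).
  x = 9: rhs = 16, matching y values: 4, 19 (2 points).
  x = 10: rhs = 18, matching y values: 8, 15 (2 points).
  x = 11: rhs = 11, matching y values: none (0 points).
  x = 12: rhs = 1, matching y values: 1, 22 (2 points).
  x = 13: rhs = 17, matching y values: none (0 points).
  x = 14: rhs = 19, matching y values: none (0 points).
  x = 15: rhs = 13, matching y values: 6, 17 (2 points).
  x = 16: rhs = 5, matching y values: none (0 points).
  x = 17: rhs = 1, matching y values: 1, 22 (2 points).
  x = 18: rhs = 7, matching y values: none (0 points).
  x = 19: rhs = 6, matching y values: 11, 12 (2 points).
  x = 20: rhs = 4, matching y values: 2, 21 (2 points).
  x = 21: rhs = 7, matching y values: none (0 points).
  x = 22: rhs = 21, matching y values: none (0 points).
Total affine count: 20.
Full point count |E(F_23)| = 20 + 1 = 21.
Hasse bound: |21 − (23+1)| = |-3| = 3 ≤ 2√23 ≈ 9.5917 ✓.


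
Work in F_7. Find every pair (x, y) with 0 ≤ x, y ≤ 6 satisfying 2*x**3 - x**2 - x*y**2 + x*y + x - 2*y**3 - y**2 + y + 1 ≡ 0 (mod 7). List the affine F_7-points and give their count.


Affine F_7-points: {(1, 3), (1, 5), (2, 2), (3, 0), (4, 2), (5, 0), (5, 2)}; count = 7.

For each of the 49 pairs (x, y) ∈ F_7², evaluate f(x, y) mod 7. Record the zeros.
  x = 0: [0↦1, 1↦6, 2↦4, 3↦4, 4↦1, 5↦4, 6↦1]  zeros at y ∈ ∅
  x = 1: [0↦3, 1↦1, 2↦4, 3↦0, 4↦5, 5↦0, 6↦1]  zeros at y ∈ {3, 5}
  x = 2: [0↦1, 1↦6, 2↦0, 3↦6, 4↦5, 5↦6, 6↦4]  zeros at y ∈ {2}
  x = 3: [0↦0, 1↦5, 2↦4, 3↦6, 4↦6, 5↦6, 6↦1]  zeros at y ∈ {0}
  x = 4: [0↦5, 1↦3, 2↦0, 3↦5, 4↦6, 5↦5, 6↦4]  zeros at y ∈ {2}
  x = 5: [0↦0, 1↦5, 2↦0, 3↦1, 4↦3, 5↦1, 6↦4]  zeros at y ∈ {0, 2}
  x = 6: [0↦4, 1↦2, 2↦2, 3↦6, 4↦2, 5↦6, 6↦6]  zeros at y ∈ ∅
Collecting zeros: affine points = {(1, 3), (1, 5), (2, 2), (3, 0), (4, 2), (5, 0), (5, 2)}.
Total count |C(F_7)_aff| = 7.


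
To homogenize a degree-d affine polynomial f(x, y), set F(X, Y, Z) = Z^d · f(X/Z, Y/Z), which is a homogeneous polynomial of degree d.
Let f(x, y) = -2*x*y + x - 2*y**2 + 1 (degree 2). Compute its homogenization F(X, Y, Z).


F(X, Y, Z) = -2*X*Y + X*Z - 2*Y**2 + Z**2

deg(f) = 2.
Substitute x = X/Z, y = Y/Z into f, then multiply by Z^2.
  monomial -2·x^1·y^1 ↦ -2·X^1·Y^1·Z^0.
  monomial 1·x^1·y^0 ↦ 1·X^1·Y^0·Z^1.
  monomial -2·x^0·y^2 ↦ -2·X^0·Y^2·Z^0.
  monomial 1·x^0·y^0 ↦ 1·X^0·Y^0·Z^2.
Collecting: F(X, Y, Z) = -2*X*Y + X*Z - 2*Y**2 + Z**2.


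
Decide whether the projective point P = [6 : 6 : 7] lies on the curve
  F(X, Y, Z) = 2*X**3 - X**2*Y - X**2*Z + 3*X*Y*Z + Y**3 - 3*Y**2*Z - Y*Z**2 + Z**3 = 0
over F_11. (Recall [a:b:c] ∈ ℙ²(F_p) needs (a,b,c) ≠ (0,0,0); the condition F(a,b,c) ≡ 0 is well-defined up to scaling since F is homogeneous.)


F(6,6,7) ≡ 9 (mod 11); P is NOT on the curve.

Evaluate F(6, 6, 7) term-by-term (mod 11).
  2*X**3 ↦ 2·216·1·1 = 432
  -X**2*Y ↦ -1·36·6·1 = -216
  -X**2*Z ↦ -1·36·1·7 = -252
  3*X*Y*Z ↦ 3·6·6·7 = 756
  Y**3 ↦ 1·1·216·1 = 216
  -3*Y**2*Z ↦ -3·1·36·7 = -756
  -Y*Z**2 ↦ -1·1·6·49 = -294
  Z**3 ↦ 1·1·1·343 = 343
Sum: F(6, 6, 7) = (432) + (-216) + (-252) + (756) + (216) + (-756) + (-294) + (343) = 229.
Reducing mod 11: 229 ≡ 9 (mod 11).
Since F(a, b, c) ≡ 9 ≠ 0 (mod 11), P does NOT lie on the curve.


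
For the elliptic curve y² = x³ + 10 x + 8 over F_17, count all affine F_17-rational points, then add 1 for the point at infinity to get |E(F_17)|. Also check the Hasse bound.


Affine points = {(0, 5), (0, 12), (1, 6), (1, 11), (2, 6), (2, 11), (5, 8), (5, 9), (7, 8), (7, 9), (11, 2), (11, 15), (14, 6), (14, 11)}; affine count = 14; |E(F_17)| = 15.

Discriminant check: Δ ∝ 4a³ + 27b² = 4·10³ + 27·8² = 4·1000 + 27·64 ≡ 16 (mod 17). Nonzero ⇒ E is nonsingular.
For each x ∈ F_17, compute rhs = x³ + 10·x + 8 mod 17, then count y ∈ F_17 with y² ≡ rhs.
  x = 0: rhs = 8, matching y values: 5, 12 (2 points).
  x = 1: rhs = 2, matching y values: 6, 11 (2 points).
  x = 2: rhs = 2, matching y values: 6, 11 (2 points).
  x = 3: rhs = 14, matching y values: none (0 points).
  x = 4: rhs = 10, matching y values: none (0 points).
  x = 5: rhs = 13, matching y values: 8, 9 (2 points).
  x = 6: rhs = 12, matching y values: none (0 points).
  x = 7: rhs = 13, matching y values: 8, 9 (2 points).
  x = 8: rhs = 5, matching y values: none (0 points).
  x = 9: rhs = 11, matching y values: none (0 points).
  x = 10: rhs = 3, matching y values: none (0 points).
  x = 11: rhs = 4, matching y values: 2, 15 (2 points).
  x = 12: rhs = 3, matching y values: none (0 points).
  x = 13: rhs = 6, matching y values: none (0 points).
  x = 14: rhs = 2, matching y values: 6, 11 (2 points).
  x = 15: rhs = 14, matching y values: none (0 points).
  x = 16: rhs = 14, matching y values: none (0 points).
Total affine count: 14.
Full point count |E(F_17)| = 14 + 1 = 15.
Hasse bound: |15 − (17+1)| = |-3| = 3 ≤ 2√17 ≈ 8.2462 ✓.


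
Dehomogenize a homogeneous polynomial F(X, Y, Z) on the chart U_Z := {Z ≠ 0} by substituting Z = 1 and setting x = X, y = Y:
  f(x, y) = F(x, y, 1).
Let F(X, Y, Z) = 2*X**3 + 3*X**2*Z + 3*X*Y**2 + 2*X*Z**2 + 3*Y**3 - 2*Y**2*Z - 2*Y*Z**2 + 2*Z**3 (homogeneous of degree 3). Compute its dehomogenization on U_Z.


f(x, y) = 2*x**3 + 3*x**2 + 3*x*y**2 + 2*x + 3*y**3 - 2*y**2 - 2*y + 2

On U_Z we set Z = 1. Each monomial c·X^i·Y^j·Z^k in F becomes c·x^i·y^j·1^k = c·x^i·y^j.
Substituting Z = 1: F(X, Y, 1) = 2*x**3 + 3*x**2 + 3*x*y**2 + 2*x + 3*y**3 - 2*y**2 - 2*y + 2.
Note: deg(f) ≤ deg(F) = 3; strict inequality happens when F is divisible by Z (lost terms).


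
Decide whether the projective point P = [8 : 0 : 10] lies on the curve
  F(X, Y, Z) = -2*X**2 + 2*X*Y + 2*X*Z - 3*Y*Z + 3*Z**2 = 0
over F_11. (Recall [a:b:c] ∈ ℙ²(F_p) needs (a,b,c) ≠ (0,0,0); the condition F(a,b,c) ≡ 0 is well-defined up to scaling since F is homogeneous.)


F(8,0,10) ≡ 2 (mod 11); P is NOT on the curve.

Evaluate F(8, 0, 10) term-by-term (mod 11).
  -2*X**2 ↦ -2·64·1·1 = -128
  2*X*Y ↦ 2·8·0·1 = 0
  2*X*Z ↦ 2·8·1·10 = 160
  -3*Y*Z ↦ -3·1·0·10 = 0
  3*Z**2 ↦ 3·1·1·100 = 300
Sum: F(8, 0, 10) = (-128) + (0) + (160) + (0) + (300) = 332.
Reducing mod 11: 332 ≡ 2 (mod 11).
Since F(a, b, c) ≡ 2 ≠ 0 (mod 11), P does NOT lie on the curve.


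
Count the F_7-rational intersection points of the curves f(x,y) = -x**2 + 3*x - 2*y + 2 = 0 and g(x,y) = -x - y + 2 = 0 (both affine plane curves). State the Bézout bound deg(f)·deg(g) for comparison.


Common zeros: ∅; count = 0; Bézout bound = 2.

deg(f) = 2, deg(g) = 1, so Bézout bound = 2.
Scan x ∈ F_7. For each x, list the y ∈ F_7 with f(x, y) ≡ 0 and those with g(x, y) ≡ 0 (mod 7); the common zeros in that column are the intersection.
  x = 0: f ≡ 0 at y ∈ {1}; g ≡ 0 at y ∈ {2}; common: ∅.
  x = 1: f ≡ 0 at y ∈ {2}; g ≡ 0 at y ∈ {1}; common: ∅.
  x = 2: f ≡ 0 at y ∈ {2}; g ≡ 0 at y ∈ {0}; common: ∅.
  x = 3: f ≡ 0 at y ∈ {1}; g ≡ 0 at y ∈ {6}; common: ∅.
  x = 4: f ≡ 0 at y ∈ {6}; g ≡ 0 at y ∈ {5}; common: ∅.
  x = 5: f ≡ 0 at y ∈ {3}; g ≡ 0 at y ∈ {4}; common: ∅.
  x = 6: f ≡ 0 at y ∈ {6}; g ≡ 0 at y ∈ {3}; common: ∅.
Collecting: common zeros = ∅, so the count is 0.
Comparison with the Bézout bound: 0 ≤ 2 = deg(f)·deg(g), as expected for curves with no common component (the affine F_7-count falls short of the bound because intersections may lie at infinity, over extension fields, or carry multiplicity).


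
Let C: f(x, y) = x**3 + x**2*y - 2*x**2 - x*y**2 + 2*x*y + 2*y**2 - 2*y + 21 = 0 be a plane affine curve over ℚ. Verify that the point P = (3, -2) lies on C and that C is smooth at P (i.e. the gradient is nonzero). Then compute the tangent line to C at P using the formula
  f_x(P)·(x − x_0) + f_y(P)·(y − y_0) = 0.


Tangent line at P: -5*x + 17*y + 49 = 0.

Step 1: f(3, -2) = 0, so P lies on C.
Step 2: partial derivatives
  f_x(x, y) = 3*x**2 + 2*x*y - 4*x - y**2 + 2*y, f_y(x, y) = x**2 - 2*x*y + 2*x + 4*y - 2.
  f_x(P) = -5, f_y(P) = 17 (gradient nonzero, so P is smooth).
Step 3: tangent line at P: -5·(x − 3) + 17·(y − -2) = 0.
Expanding: -5*x + 17*y + 49 = 0.


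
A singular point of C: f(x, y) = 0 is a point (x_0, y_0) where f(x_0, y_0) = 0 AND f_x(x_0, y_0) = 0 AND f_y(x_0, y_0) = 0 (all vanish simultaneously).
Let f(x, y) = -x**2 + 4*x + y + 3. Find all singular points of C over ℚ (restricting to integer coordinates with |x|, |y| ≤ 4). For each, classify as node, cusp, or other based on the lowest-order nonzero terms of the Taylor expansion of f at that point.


No singular points in the scanned grid; C is smooth there.

Compute partial derivatives:
  f_x = 4 - 2*x.
  f_y = 1.
f_y = 1 is a nonzero constant, so f_y never vanishes: no point (x, y) can satisfy f = f_x = f_y = 0. In particular no (x, y) ∈ {−4, ..., 4}² is singular; the curve is smooth.


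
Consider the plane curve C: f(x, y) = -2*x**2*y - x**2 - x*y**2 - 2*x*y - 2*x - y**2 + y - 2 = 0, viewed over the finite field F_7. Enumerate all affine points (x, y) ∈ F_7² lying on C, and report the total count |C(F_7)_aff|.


Affine F_7-points: {(0, 4), (1, 4), (1, 5), (2, 3), (2, 5), (4, 1), (6, 1)}; count = 7.

For each of the 49 pairs (x, y) ∈ F_7², evaluate f(x, y) mod 7. Record the zeros.
  x = 0: [0↦5, 1↦5, 2↦3, 3↦6, 4↦0, 5↦6, 6↦3]  zeros at y ∈ {4}
  x = 1: [0↦2, 1↦4, 2↦2, 3↦3, 4↦0, 5↦0, 6↦3]  zeros at y ∈ {4, 5}
  x = 2: [0↦4, 1↦4, 2↦5, 3↦0, 4↦3, 5↦0, 6↦5]  zeros at y ∈ {3, 5}
  x = 3: [0↦4, 1↦5, 2↦5, 3↦4, 4↦2, 5↦6, 6↦2]  zeros at y ∈ ∅
  x = 4: [0↦2, 1↦0, 2↦2, 3↦1, 4↦4, 5↦4, 6↦1]  zeros at y ∈ {1}
  x = 5: [0↦5, 1↦3, 2↦3, 3↦5, 4↦2, 5↦1, 6↦2]  zeros at y ∈ ∅
  x = 6: [0↦6, 1↦0, 2↦1, 3↦2, 4↦3, 5↦4, 6↦5]  zeros at y ∈ {1}
Collecting zeros: affine points = {(0, 4), (1, 4), (1, 5), (2, 3), (2, 5), (4, 1), (6, 1)}.
Total count |C(F_7)_aff| = 7.


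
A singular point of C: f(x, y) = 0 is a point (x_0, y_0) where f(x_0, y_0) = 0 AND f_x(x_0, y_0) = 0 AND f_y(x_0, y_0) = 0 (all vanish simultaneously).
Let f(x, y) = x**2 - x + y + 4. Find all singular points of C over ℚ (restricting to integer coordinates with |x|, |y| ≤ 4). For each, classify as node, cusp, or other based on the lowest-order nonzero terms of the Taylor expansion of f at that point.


No singular points in the scanned grid; C is smooth there.

Compute partial derivatives:
  f_x = 2*x - 1.
  f_y = 1.
f_y = 1 is a nonzero constant, so f_y never vanishes: no point (x, y) can satisfy f = f_x = f_y = 0. In particular no (x, y) ∈ {−4, ..., 4}² is singular; the curve is smooth.


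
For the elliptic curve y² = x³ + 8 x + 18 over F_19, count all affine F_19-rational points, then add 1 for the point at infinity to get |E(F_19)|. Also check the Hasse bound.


Affine points = {(2, 2), (2, 17), (4, 0), (6, 4), (6, 15), (8, 9), (8, 10), (13, 1), (13, 18), (14, 9), (14, 10), (15, 6), (15, 13), (16, 9), (16, 10), (18, 3), (18, 16)}; affine count = 17; |E(F_19)| = 18.

Discriminant check: Δ ∝ 4a³ + 27b² = 4·8³ + 27·18² = 4·512 + 27·324 ≡ 4 (mod 19). Nonzero ⇒ E is nonsingular.
For each x ∈ F_19, compute rhs = x³ + 8·x + 18 mod 19, then count y ∈ F_19 with y² ≡ rhs.
  x = 0: rhs = 18, matching y values: none (0 points).
  x = 1: rhs = 8, matching y values: none (0 points).
  x = 2: rhs = 4, matching y values: 2, 17 (2 points).
  x = 3: rhs = 12, matching y values: none (0 points).
  x = 4: rhs = 0, matching y values: 0 (1 points).
  x = 5: rhs = 12, matching y values: none (0 points).
  x = 6: rhs = 16, matching y values: 4, 15 (2 points).
  x = 7: rhs = 18, matching y values: none (0 points).
  x = 8: rhs = 5, matching y values: 9, 10 (2 points).
  x = 9: rhs = 2, matching y values: none (0 points).
  x = 10: rhs = 15, matching y values: none (0 points).
  x = 11: rhs = 12, matching y values: none (0 points).
  x = 12: rhs = 18, matching y values: none (0 points).
  x = 13: rhs = 1, matching y values: 1, 18 (2 points).
  x = 14: rhs = 5, matching y values: 9, 10 (2 points).
  x = 15: rhs = 17, matching y values: 6, 13 (2 points).
  x = 16: rhs = 5, matching y values: 9, 10 (2 points).
  x = 17: rhs = 13, matching y values: none (0 points).
  x = 18: rhs = 9, matching y values: 3, 16 (2 points).
Total affine count: 17.
Full point count |E(F_19)| = 17 + 1 = 18.
Hasse bound: |18 − (19+1)| = |-2| = 2 ≤ 2√19 ≈ 8.7178 ✓.


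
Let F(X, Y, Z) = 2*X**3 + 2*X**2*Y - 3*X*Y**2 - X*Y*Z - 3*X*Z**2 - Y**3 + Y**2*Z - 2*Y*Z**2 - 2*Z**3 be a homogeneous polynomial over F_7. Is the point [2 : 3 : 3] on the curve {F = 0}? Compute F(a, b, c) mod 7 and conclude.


F(2,3,3) ≡ 2 (mod 7); P is NOT on the curve.

Evaluate F(2, 3, 3) term-by-term (mod 7).
  2*X**3 ↦ 2·8·1·1 = 16
  2*X**2*Y ↦ 2·4·3·1 = 24
  -3*X*Y**2 ↦ -3·2·9·1 = -54
  -X*Y*Z ↦ -1·2·3·3 = -18
  -3*X*Z**2 ↦ -3·2·1·9 = -54
  -Y**3 ↦ -1·1·27·1 = -27
  Y**2*Z ↦ 1·1·9·3 = 27
  -2*Y*Z**2 ↦ -2·1·3·9 = -54
  -2*Z**3 ↦ -2·1·1·27 = -54
Sum: F(2, 3, 3) = (16) + (24) + (-54) + (-18) + (-54) + (-27) + (27) + (-54) + (-54) = -194.
Reducing mod 7: -194 ≡ 2 (mod 7).
Since F(a, b, c) ≡ 2 ≠ 0 (mod 7), P does NOT lie on the curve.


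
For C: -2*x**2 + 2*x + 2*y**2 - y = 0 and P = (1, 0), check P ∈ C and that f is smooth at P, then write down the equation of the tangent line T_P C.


Tangent line at P: -2*x - y + 2 = 0.

Step 1: f(1, 0) = 0, so P lies on C.
Step 2: partial derivatives
  f_x(x, y) = 2 - 4*x, f_y(x, y) = 4*y - 1.
  f_x(P) = -2, f_y(P) = -1 (gradient nonzero, so P is smooth).
Step 3: tangent line at P: -2·(x − 1) + -1·(y − 0) = 0.
Expanding: -2*x - y + 2 = 0.


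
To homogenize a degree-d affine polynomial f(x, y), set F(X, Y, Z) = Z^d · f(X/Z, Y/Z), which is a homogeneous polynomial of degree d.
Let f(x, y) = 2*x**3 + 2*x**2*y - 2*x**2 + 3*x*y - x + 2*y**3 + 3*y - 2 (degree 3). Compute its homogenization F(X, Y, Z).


F(X, Y, Z) = 2*X**3 + 2*X**2*Y - 2*X**2*Z + 3*X*Y*Z - X*Z**2 + 2*Y**3 + 3*Y*Z**2 - 2*Z**3

deg(f) = 3.
Substitute x = X/Z, y = Y/Z into f, then multiply by Z^3.
  monomial 2·x^3·y^0 ↦ 2·X^3·Y^0·Z^0.
  monomial 2·x^2·y^1 ↦ 2·X^2·Y^1·Z^0.
  monomial -2·x^2·y^0 ↦ -2·X^2·Y^0·Z^1.
  monomial 3·x^1·y^1 ↦ 3·X^1·Y^1·Z^1.
  monomial -1·x^1·y^0 ↦ -1·X^1·Y^0·Z^2.
  monomial 2·x^0·y^3 ↦ 2·X^0·Y^3·Z^0.
  monomial 3·x^0·y^1 ↦ 3·X^0·Y^1·Z^2.
  monomial -2·x^0·y^0 ↦ -2·X^0·Y^0·Z^3.
Collecting: F(X, Y, Z) = 2*X**3 + 2*X**2*Y - 2*X**2*Z + 3*X*Y*Z - X*Z**2 + 2*Y**3 + 3*Y*Z**2 - 2*Z**3.


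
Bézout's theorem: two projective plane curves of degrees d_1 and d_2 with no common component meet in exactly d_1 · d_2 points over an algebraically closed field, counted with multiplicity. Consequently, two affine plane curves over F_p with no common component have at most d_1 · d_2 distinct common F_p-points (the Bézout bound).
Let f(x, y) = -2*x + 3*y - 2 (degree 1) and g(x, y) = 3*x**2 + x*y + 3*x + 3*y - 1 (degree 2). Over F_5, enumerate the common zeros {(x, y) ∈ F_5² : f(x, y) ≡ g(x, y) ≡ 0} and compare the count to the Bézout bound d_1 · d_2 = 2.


Common zeros: ∅; count = 0; Bézout bound = 2.

deg(f) = 1, deg(g) = 2, so Bézout bound = 2.
Scan x ∈ F_5. For each x, list the y ∈ F_5 with f(x, y) ≡ 0 and those with g(x, y) ≡ 0 (mod 5); the common zeros in that column are the intersection.
  x = 0: f ≡ 0 at y ∈ {4}; g ≡ 0 at y ∈ {2}; common: ∅.
  x = 1: f ≡ 0 at y ∈ {3}; g ≡ 0 at y ∈ {0}; common: ∅.
  x = 2: f ≡ 0 at y ∈ {2}; g ≡ 0 at y ∈ ∅; common: ∅.
  x = 3: f ≡ 0 at y ∈ {1}; g ≡ 0 at y ∈ {0}; common: ∅.
  x = 4: f ≡ 0 at y ∈ {0}; g ≡ 0 at y ∈ {3}; common: ∅.
Collecting: common zeros = ∅, so the count is 0.
Comparison with the Bézout bound: 0 ≤ 2 = deg(f)·deg(g), as expected for curves with no common component (the affine F_5-count falls short of the bound because intersections may lie at infinity, over extension fields, or carry multiplicity).


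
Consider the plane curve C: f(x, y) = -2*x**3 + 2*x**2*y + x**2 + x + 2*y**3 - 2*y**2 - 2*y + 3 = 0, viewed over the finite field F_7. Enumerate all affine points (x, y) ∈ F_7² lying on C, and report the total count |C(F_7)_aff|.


Affine F_7-points: {(0, 2), (0, 4), (1, 5), (2, 0), (4, 0), (4, 3), (4, 5), (5, 0)}; count = 8.

For each of the 49 pairs (x, y) ∈ F_7², evaluate f(x, y) mod 7. Record the zeros.
  x = 0: [0↦3, 1↦1, 2↦0, 3↦5, 4↦0, 5↦4, 6↦1]  zeros at y ∈ {2, 4}
  x = 1: [0↦3, 1↦3, 2↦4, 3↦4, 4↦1, 5↦0, 6↦6]  zeros at y ∈ {5}
  x = 2: [0↦0, 1↦6, 2↦6, 3↦5, 4↦1, 5↦6, 6↦4]  zeros at y ∈ {0}
  x = 3: [0↦3, 1↦5, 2↦1, 3↦3, 4↦2, 5↦3, 6↦4]  zeros at y ∈ ∅
  x = 4: [0↦0, 1↦2, 2↦5, 3↦0, 4↦6, 5↦0, 6↦1]  zeros at y ∈ {0, 3, 5}
  x = 5: [0↦0, 1↦6, 2↦6, 3↦5, 4↦1, 5↦6, 6↦4]  zeros at y ∈ {0}
  x = 6: [0↦5, 1↦5, 2↦6, 3↦6, 4↦3, 5↦2, 6↦1]  zeros at y ∈ ∅
Collecting zeros: affine points = {(0, 2), (0, 4), (1, 5), (2, 0), (4, 0), (4, 3), (4, 5), (5, 0)}.
Total count |C(F_7)_aff| = 8.


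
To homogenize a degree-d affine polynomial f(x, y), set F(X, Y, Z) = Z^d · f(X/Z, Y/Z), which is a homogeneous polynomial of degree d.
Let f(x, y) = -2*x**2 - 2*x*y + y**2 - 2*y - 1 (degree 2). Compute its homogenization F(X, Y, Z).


F(X, Y, Z) = -2*X**2 - 2*X*Y + Y**2 - 2*Y*Z - Z**2

deg(f) = 2.
Substitute x = X/Z, y = Y/Z into f, then multiply by Z^2.
  monomial -2·x^2·y^0 ↦ -2·X^2·Y^0·Z^0.
  monomial -2·x^1·y^1 ↦ -2·X^1·Y^1·Z^0.
  monomial 1·x^0·y^2 ↦ 1·X^0·Y^2·Z^0.
  monomial -2·x^0·y^1 ↦ -2·X^0·Y^1·Z^1.
  monomial -1·x^0·y^0 ↦ -1·X^0·Y^0·Z^2.
Collecting: F(X, Y, Z) = -2*X**2 - 2*X*Y + Y**2 - 2*Y*Z - Z**2.


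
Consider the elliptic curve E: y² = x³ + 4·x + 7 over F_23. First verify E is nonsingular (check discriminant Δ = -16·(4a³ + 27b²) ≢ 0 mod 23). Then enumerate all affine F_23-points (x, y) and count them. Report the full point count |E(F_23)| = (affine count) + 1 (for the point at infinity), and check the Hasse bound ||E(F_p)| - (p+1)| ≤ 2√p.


Affine points = {(1, 9), (1, 14), (2, 0), (3, 0), (4, 8), (4, 15), (9, 6), (9, 17), (10, 9), (10, 14), (11, 5), (11, 18), (12, 9), (12, 14), (13, 5), (13, 18), (14, 1), (14, 22), (16, 2), (16, 21), (18, 0), (22, 5), (22, 18)}; affine count = 23; |E(F_23)| = 24.

Discriminant check: Δ ∝ 4a³ + 27b² = 4·4³ + 27·7² = 4·64 + 27·49 ≡ 15 (mod 23). Nonzero ⇒ E is nonsingular.
For each x ∈ F_23, compute rhs = x³ + 4·x + 7 mod 23, then count y ∈ F_23 with y² ≡ rhs.
  x = 0: rhs = 7, matching y values: none (0 points).
  x = 1: rhs = 12, matching y values: 9, 14 (2 points).
  x = 2: rhs = 0, matching y values: 0 (1 points).
  x = 3: rhs = 0, matching y values: 0 (1 points).
  x = 4: rhs = 18, matching y values: 8, 15 (2 points).
  x = 5: rhs = 14, matching y values: none (0 points).
  x = 6: rhs = 17, matching y values: none (0 points).
  x = 7: rhs = 10, matching y values: none (0 points).
  x = 8: rhs = 22, matching y values: none (0 points).
  x = 9: rhs = 13, matching y values: 6, 17 (2 points).
  x = 10: rhs = 12, matching y values: 9, 14 (2 points).
  x = 11: rhs = 2, matching y values: 5, 18 (2 points).
  x = 12: rhs = 12, matching y values: 9, 14 (2 points).
  x = 13: rhs = 2, matching y values: 5, 18 (2 points).
  x = 14: rhs = 1, matching y values: 1, 22 (2 points).
  x = 15: rhs = 15, matching y values: none (0 points).
  x = 16: rhs = 4, matching y values: 2, 21 (2 points).
  x = 17: rhs = 20, matching y values: none (0 points).
  x = 18: rhs = 0, matching y values: 0 (1 points).
  x = 19: rhs = 19, matching y values: none (0 points).
  x = 20: rhs = 14, matching y values: none (0 points).
  x = 21: rhs = 14, matching y values: none (0 points).
  x = 22: rhs = 2, matching y values: 5, 18 (2 points).
Total affine count: 23.
Full point count |E(F_23)| = 23 + 1 = 24.
Hasse bound: |24 − (23+1)| = |0| = 0 ≤ 2√23 ≈ 9.5917 ✓.


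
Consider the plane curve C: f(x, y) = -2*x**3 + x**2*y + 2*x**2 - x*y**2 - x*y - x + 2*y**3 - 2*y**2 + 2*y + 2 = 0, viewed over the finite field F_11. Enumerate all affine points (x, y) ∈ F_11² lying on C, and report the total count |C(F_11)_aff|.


Affine F_11-points: {(0, 3), (0, 6), (2, 2), (2, 3), (2, 8), (4, 1), (5, 4), (6, 3), (6, 5), (6, 7), (8, 0), (9, 7), (10, 10)}; count = 13.

For each of the 121 pairs (x, y) ∈ F_11², evaluate f(x, y) mod 11. Record the zeros.
  x = 0: [0↦2, 1↦4, 2↦3, 3↦0, 4↦7, 5↦3, 6↦0, 7↦10, 8↦1, 9↦7, 10↦7]  zeros at y ∈ {3, 6}
  x = 1: [0↦1, 1↦2, 2↦9, 3↦1, 4↦1, 5↦10, 6↦7, 7↦4, 8↦2, 9↦2, 10↦5]  zeros at y ∈ ∅
  x = 2: [0↦3, 1↦5, 2↦0, 3↦0, 4↦6, 5↦8, 6↦7, 7↦4, 8↦0, 9↦7, 10↦4]  zeros at y ∈ {2, 3, 8}
  x = 3: [0↦7, 1↦1, 2↦8, 3↦7, 4↦10, 5↦7, 6↦10, 7↦9, 8↦5, 9↦10, 10↦3]  zeros at y ∈ ∅
  x = 4: [0↦1, 1↦0, 2↦10, 3↦10, 4↦1, 5↦6, 6↦4, 7↦7, 8↦5, 9↦10, 10↦1]  zeros at y ∈ {1}
  x = 5: [0↦6, 1↦1, 2↦5, 3↦8, 4↦0, 5↦4, 6↦10, 7↦8, 8↦10, 9↦6, 10↦8]  zeros at y ∈ {4}
  x = 6: [0↦10, 1↦3, 2↦3, 3↦0, 4↦6, 5↦0, 6↦5, 7↦0, 8↦8, 9↦8, 10↦1]  zeros at y ∈ {3, 5, 7}
  x = 7: [0↦1, 1↦5, 2↦3, 3↦7, 4↦7, 5↦4, 6↦10, 7↦4, 8↦9, 9↦4, 10↦1]  zeros at y ∈ ∅
  x = 8: [0↦0, 1↦6, 2↦4, 3↦6, 4↦2, 5↦4, 6↦2, 7↦8, 8↦1, 9↦4, 10↦7]  zeros at y ∈ {0}
  x = 9: [0↦6, 1↦5, 2↦5, 3↦7, 4↦1, 5↦10, 6↦2, 7↦0, 8↦5, 9↦7, 10↦7]  zeros at y ∈ {7}
  x = 10: [0↦7, 1↦1, 2↦5, 3↦9, 4↦3, 5↦10, 6↦9, 7↦1, 8↦9, 9↦1, 10↦0]  zeros at y ∈ {10}
Collecting zeros: affine points = {(0, 3), (0, 6), (2, 2), (2, 3), (2, 8), (4, 1), (5, 4), (6, 3), (6, 5), (6, 7), (8, 0), (9, 7), (10, 10)}.
Total count |C(F_11)_aff| = 13.


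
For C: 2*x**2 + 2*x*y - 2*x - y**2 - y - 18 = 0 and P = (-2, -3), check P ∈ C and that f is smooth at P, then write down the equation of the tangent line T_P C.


Tangent line at P: -16*x + y - 29 = 0.

Step 1: f(-2, -3) = 0, so P lies on C.
Step 2: partial derivatives
  f_x(x, y) = 4*x + 2*y - 2, f_y(x, y) = 2*x - 2*y - 1.
  f_x(P) = -16, f_y(P) = 1 (gradient nonzero, so P is smooth).
Step 3: tangent line at P: -16·(x − -2) + 1·(y − -3) = 0.
Expanding: -16*x + y - 29 = 0.


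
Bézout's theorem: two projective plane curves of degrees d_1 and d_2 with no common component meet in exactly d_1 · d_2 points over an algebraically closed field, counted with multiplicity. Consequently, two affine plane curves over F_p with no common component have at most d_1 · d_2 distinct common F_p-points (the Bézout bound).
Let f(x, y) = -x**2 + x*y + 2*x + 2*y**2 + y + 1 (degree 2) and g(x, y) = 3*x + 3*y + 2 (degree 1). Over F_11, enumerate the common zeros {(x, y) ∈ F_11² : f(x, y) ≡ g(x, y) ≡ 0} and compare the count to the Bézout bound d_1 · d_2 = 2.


Common zeros: {(0, 3)}; count = 1; Bézout bound = 2.

deg(f) = 2, deg(g) = 1, so Bézout bound = 2.
Scan x ∈ F_11. For each x, list the y ∈ F_11 with f(x, y) ≡ 0 and those with g(x, y) ≡ 0 (mod 11); the common zeros in that column are the intersection.
  x = 0: f ≡ 0 at y ∈ {2, 3}; g ≡ 0 at y ∈ {3}; common: {3}.
  x = 1: f ≡ 0 at y ∈ ∅; g ≡ 0 at y ∈ {2}; common: ∅.
  x = 2: f ≡ 0 at y ∈ {5, 10}; g ≡ 0 at y ∈ {1}; common: ∅.
  x = 3: f ≡ 0 at y ∈ ∅; g ≡ 0 at y ∈ {0}; common: ∅.
  x = 4: f ≡ 0 at y ∈ {1, 2}; g ≡ 0 at y ∈ {10}; common: ∅.
  x = 5: f ≡ 0 at y ∈ {3, 5}; g ≡ 0 at y ∈ {9}; common: ∅.
  x = 6: f ≡ 0 at y ∈ ∅; g ≡ 0 at y ∈ {8}; common: ∅.
  x = 7: f ≡ 0 at y ∈ ∅; g ≡ 0 at y ∈ {7}; common: ∅.
  x = 8: f ≡ 0 at y ∈ ∅; g ≡ 0 at y ∈ {6}; common: ∅.
  x = 9: f ≡ 0 at y ∈ ∅; g ≡ 0 at y ∈ {5}; common: ∅.
  x = 10: f ≡ 0 at y ∈ {1, 10}; g ≡ 0 at y ∈ {4}; common: ∅.
Collecting: common zeros = {(0, 3)}, so the count is 1.
Comparison with the Bézout bound: 1 ≤ 2 = deg(f)·deg(g), as expected for curves with no common component (the affine F_11-count falls short of the bound because intersections may lie at infinity, over extension fields, or carry multiplicity).


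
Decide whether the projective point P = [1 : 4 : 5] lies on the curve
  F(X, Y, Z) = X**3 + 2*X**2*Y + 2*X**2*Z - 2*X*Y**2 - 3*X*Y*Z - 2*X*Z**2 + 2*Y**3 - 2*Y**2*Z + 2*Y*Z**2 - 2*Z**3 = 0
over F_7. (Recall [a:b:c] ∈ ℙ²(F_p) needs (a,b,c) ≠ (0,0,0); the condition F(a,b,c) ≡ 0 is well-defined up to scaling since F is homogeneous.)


F(1,4,5) ≡ 5 (mod 7); P is NOT on the curve.

Evaluate F(1, 4, 5) term-by-term (mod 7).
  X**3 ↦ 1·1·1·1 = 1
  2*X**2*Y ↦ 2·1·4·1 = 8
  2*X**2*Z ↦ 2·1·1·5 = 10
  -2*X*Y**2 ↦ -2·1·16·1 = -32
  -3*X*Y*Z ↦ -3·1·4·5 = -60
  -2*X*Z**2 ↦ -2·1·1·25 = -50
  2*Y**3 ↦ 2·1·64·1 = 128
  -2*Y**2*Z ↦ -2·1·16·5 = -160
  2*Y*Z**2 ↦ 2·1·4·25 = 200
  -2*Z**3 ↦ -2·1·1·125 = -250
Sum: F(1, 4, 5) = (1) + (8) + (10) + (-32) + (-60) + (-50) + (128) + (-160) + (200) + (-250) = -205.
Reducing mod 7: -205 ≡ 5 (mod 7).
Since F(a, b, c) ≡ 5 ≠ 0 (mod 7), P does NOT lie on the curve.


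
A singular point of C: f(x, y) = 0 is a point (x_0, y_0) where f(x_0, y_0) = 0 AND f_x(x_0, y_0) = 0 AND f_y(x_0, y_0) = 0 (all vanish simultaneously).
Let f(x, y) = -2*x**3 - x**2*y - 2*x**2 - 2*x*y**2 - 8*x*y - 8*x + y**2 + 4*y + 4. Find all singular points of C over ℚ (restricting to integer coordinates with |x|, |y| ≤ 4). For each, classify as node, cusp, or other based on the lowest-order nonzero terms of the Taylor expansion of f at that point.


Singular points: {(0, -2)}; classification: cusp.

Compute partial derivatives:
  f_x = -6*x**2 - 2*x*y - 4*x - 2*y**2 - 8*y - 8.
  f_y = -x**2 - 4*x*y - 8*x + 2*y + 4.
Scan x_0 ∈ {−4, ..., 4}. For each x_0, f_y(x_0, y) is a polynomial in y; find its integer roots y ∈ {−4, ..., 4}, then test f_x and f at those candidates.
  x = -4: f_y(-4, y) = 18*y + 20; no integer root y with |y| ≤ 4.
  x = -3: f_y(-3, y) = 14*y + 19; no integer root y with |y| ≤ 4.
  x = -2: f_y(-2, y) = 10*y + 16; no integer root y with |y| ≤ 4.
  x = -1: f_y(-1, y) = 6*y + 11; no integer root y with |y| ≤ 4.
  x = 0: f_y(0, y) = 2*y + 4; vanishes at y ∈ {-2}. (0, -2): f_x = 0, f = 0 — SINGULAR.
  x = 1: f_y(1, y) = -2*y - 5; no integer root y with |y| ≤ 4.
  x = 2: f_y(2, y) = -6*y - 16; no integer root y with |y| ≤ 4.
  x = 3: f_y(3, y) = -10*y - 29; no integer root y with |y| ≤ 4.
  x = 4: f_y(4, y) = -14*y - 44; no integer root y with |y| ≤ 4.
Only singular point on the grid: (0, -2).
Classify: substitute x = 0 + u, y = -2 + v and expand: f = -2*u**3 - u**2*v - 2*u*v**2 + v**2.
No constant or linear terms (consistent with a singular point). Quadratic part: v**2. Cubic part: -2*u**3 - u**2*v - 2*u*v**2.
The quadratic part v**2 is a perfect square, so there is a single (double) tangent line v = 0, i.e. y = -2. Restricting the cubic part to that line (v = 0) leaves -2*u**3 ≠ 0, so f is not divisible by v and the branch is v² ≈ 2*u**3 to lowest order — this is a cusp.
Classification: cusp.


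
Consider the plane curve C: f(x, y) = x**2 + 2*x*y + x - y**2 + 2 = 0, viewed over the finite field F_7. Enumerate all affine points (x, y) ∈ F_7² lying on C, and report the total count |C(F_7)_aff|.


Affine F_7-points: {(0, 3), (0, 4), (3, 0), (3, 6), (5, 4), (5, 6)}; count = 6.

For each of the 49 pairs (x, y) ∈ F_7², evaluate f(x, y) mod 7. Record the zeros.
  x = 0: [0↦2, 1↦1, 2↦5, 3↦0, 4↦0, 5↦5, 6↦1]  zeros at y ∈ {3, 4}
  x = 1: [0↦4, 1↦5, 2↦4, 3↦1, 4↦3, 5↦3, 6↦1]  zeros at y ∈ ∅
  x = 2: [0↦1, 1↦4, 2↦5, 3↦4, 4↦1, 5↦3, 6↦3]  zeros at y ∈ ∅
  x = 3: [0↦0, 1↦5, 2↦1, 3↦2, 4↦1, 5↦5, 6↦0]  zeros at y ∈ {0, 6}
  x = 4: [0↦1, 1↦1, 2↦6, 3↦2, 4↦3, 5↦2, 6↦6]  zeros at y ∈ ∅
  x = 5: [0↦4, 1↦6, 2↦6, 3↦4, 4↦0, 5↦1, 6↦0]  zeros at y ∈ {4, 6}
  x = 6: [0↦2, 1↦6, 2↦1, 3↦1, 4↦6, 5↦2, 6↦3]  zeros at y ∈ ∅
Collecting zeros: affine points = {(0, 3), (0, 4), (3, 0), (3, 6), (5, 4), (5, 6)}.
Total count |C(F_7)_aff| = 6.


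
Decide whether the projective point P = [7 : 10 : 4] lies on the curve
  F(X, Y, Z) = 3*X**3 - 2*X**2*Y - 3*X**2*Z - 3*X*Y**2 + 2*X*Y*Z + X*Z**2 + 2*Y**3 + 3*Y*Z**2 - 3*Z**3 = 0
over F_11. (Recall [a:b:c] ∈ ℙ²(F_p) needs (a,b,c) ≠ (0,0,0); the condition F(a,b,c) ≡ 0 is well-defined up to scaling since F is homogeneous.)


F(7,10,4) ≡ 2 (mod 11); P is NOT on the curve.

Evaluate F(7, 10, 4) term-by-term (mod 11).
  3*X**3 ↦ 3·343·1·1 = 1029
  -2*X**2*Y ↦ -2·49·10·1 = -980
  -3*X**2*Z ↦ -3·49·1·4 = -588
  -3*X*Y**2 ↦ -3·7·100·1 = -2100
  2*X*Y*Z ↦ 2·7·10·4 = 560
  X*Z**2 ↦ 1·7·1·16 = 112
  2*Y**3 ↦ 2·1·1000·1 = 2000
  3*Y*Z**2 ↦ 3·1·10·16 = 480
  -3*Z**3 ↦ -3·1·1·64 = -192
Sum: F(7, 10, 4) = (1029) + (-980) + (-588) + (-2100) + (560) + (112) + (2000) + (480) + (-192) = 321.
Reducing mod 11: 321 ≡ 2 (mod 11).
Since F(a, b, c) ≡ 2 ≠ 0 (mod 11), P does NOT lie on the curve.


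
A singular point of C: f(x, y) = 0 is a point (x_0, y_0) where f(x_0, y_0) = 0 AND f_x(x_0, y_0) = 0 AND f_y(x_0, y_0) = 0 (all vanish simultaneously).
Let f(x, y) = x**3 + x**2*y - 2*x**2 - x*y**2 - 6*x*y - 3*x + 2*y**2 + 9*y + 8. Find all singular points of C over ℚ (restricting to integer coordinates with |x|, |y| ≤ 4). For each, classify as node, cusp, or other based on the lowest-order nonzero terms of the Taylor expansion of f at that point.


Singular points: {(1, -2)}; classification: node.

Compute partial derivatives:
  f_x = 3*x**2 + 2*x*y - 4*x - y**2 - 6*y - 3.
  f_y = x**2 - 2*x*y - 6*x + 4*y + 9.
Scan x_0 ∈ {−4, ..., 4}. For each x_0, f_y(x_0, y) is a polynomial in y; find its integer roots y ∈ {−4, ..., 4}, then test f_x and f at those candidates.
  x = -4: f_y(-4, y) = 12*y + 49; no integer root y with |y| ≤ 4.
  x = -3: f_y(-3, y) = 10*y + 36; no integer root y with |y| ≤ 4.
  x = -2: f_y(-2, y) = 8*y + 25; no integer root y with |y| ≤ 4.
  x = -1: f_y(-1, y) = 6*y + 16; no integer root y with |y| ≤ 4.
  x = 0: f_y(0, y) = 4*y + 9; no integer root y with |y| ≤ 4.
  x = 1: f_y(1, y) = 2*y + 4; vanishes at y ∈ {-2}. (1, -2): f_x = 0, f = 0 — SINGULAR.
  x = 2: f_y(2, y) = 1; no integer root y with |y| ≤ 4.
  x = 3: f_y(3, y) = -2*y; vanishes at y ∈ {0}. (3, 0): f_x = 12 ≠ 0.
  x = 4: f_y(4, y) = 1 - 4*y; no integer root y with |y| ≤ 4.
Only singular point on the grid: (1, -2).
Classify: substitute x = 1 + u, y = -2 + v and expand: f = u**3 + u**2*v - u**2 - u*v**2 + v**2.
No constant or linear terms (consistent with a singular point). Quadratic part: -u**2 + v**2. Cubic part: u**3 + u**2*v - u*v**2.
The quadratic part v**2 - u**2 = (v − u)(v + u) splits into two distinct linear factors, so there are two distinct tangent lines y − -2 = ±(x − 1) — this is a node (ordinary double point).
Classification: node.


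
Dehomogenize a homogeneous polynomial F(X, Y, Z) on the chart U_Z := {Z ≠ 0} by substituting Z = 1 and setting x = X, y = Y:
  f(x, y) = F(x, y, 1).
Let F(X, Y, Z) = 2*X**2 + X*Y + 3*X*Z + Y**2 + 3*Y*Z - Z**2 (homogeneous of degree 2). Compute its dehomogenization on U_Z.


f(x, y) = 2*x**2 + x*y + 3*x + y**2 + 3*y - 1

On U_Z we set Z = 1. Each monomial c·X^i·Y^j·Z^k in F becomes c·x^i·y^j·1^k = c·x^i·y^j.
Substituting Z = 1: F(X, Y, 1) = 2*x**2 + x*y + 3*x + y**2 + 3*y - 1.
Note: deg(f) ≤ deg(F) = 2; strict inequality happens when F is divisible by Z (lost terms).


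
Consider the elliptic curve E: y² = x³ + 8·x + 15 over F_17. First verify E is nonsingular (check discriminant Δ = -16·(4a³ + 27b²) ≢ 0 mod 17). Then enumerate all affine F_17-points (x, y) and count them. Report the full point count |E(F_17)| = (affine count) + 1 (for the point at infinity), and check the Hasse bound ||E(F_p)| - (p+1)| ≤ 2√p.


Affine points = {(0, 7), (0, 10), (3, 7), (3, 10), (4, 3), (4, 14), (8, 8), (8, 9), (9, 0), (13, 2), (13, 15), (14, 7), (14, 10), (15, 5), (15, 12)}; affine count = 15; |E(F_17)| = 16.

Discriminant check: Δ ∝ 4a³ + 27b² = 4·8³ + 27·15² = 4·512 + 27·225 ≡ 14 (mod 17). Nonzero ⇒ E is nonsingular.
For each x ∈ F_17, compute rhs = x³ + 8·x + 15 mod 17, then count y ∈ F_17 with y² ≡ rhs.
  x = 0: rhs = 15, matching y values: 7, 10 (2 points).
  x = 1: rhs = 7, matching y values: none (0 points).
  x = 2: rhs = 5, matching y values: none (0 points).
  x = 3: rhs = 15, matching y values: 7, 10 (2 points).
  x = 4: rhs = 9, matching y values: 3, 14 (2 points).
  x = 5: rhs = 10, matching y values: none (0 points).
  x = 6: rhs = 7, matching y values: none (0 points).
  x = 7: rhs = 6, matching y values: none (0 points).
  x = 8: rhs = 13, matching y values: 8, 9 (2 points).
  x = 9: rhs = 0, matching y values: 0 (1 points).
  x = 10: rhs = 7, matching y values: none (0 points).
  x = 11: rhs = 6, matching y values: none (0 points).
  x = 12: rhs = 3, matching y values: none (0 points).
  x = 13: rhs = 4, matching y values: 2, 15 (2 points).
  x = 14: rhs = 15, matching y values: 7, 10 (2 points).
  x = 15: rhs = 8, matching y values: 5, 12 (2 points).
  x = 16: rhs = 6, matching y values: none (0 points).
Total affine count: 15.
Full point count |E(F_17)| = 15 + 1 = 16.
Hasse bound: |16 − (17+1)| = |-2| = 2 ≤ 2√17 ≈ 8.2462 ✓.


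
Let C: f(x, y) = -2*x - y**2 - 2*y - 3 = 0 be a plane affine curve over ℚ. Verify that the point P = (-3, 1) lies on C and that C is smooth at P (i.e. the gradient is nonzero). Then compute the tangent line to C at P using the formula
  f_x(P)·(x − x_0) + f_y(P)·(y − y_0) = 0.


Tangent line at P: -2*x - 4*y - 2 = 0.

Step 1: f(-3, 1) = 0, so P lies on C.
Step 2: partial derivatives
  f_x(x, y) = -2, f_y(x, y) = -2*y - 2.
  f_x(P) = -2, f_y(P) = -4 (gradient nonzero, so P is smooth).
Step 3: tangent line at P: -2·(x − -3) + -4·(y − 1) = 0.
Expanding: -2*x - 4*y - 2 = 0.


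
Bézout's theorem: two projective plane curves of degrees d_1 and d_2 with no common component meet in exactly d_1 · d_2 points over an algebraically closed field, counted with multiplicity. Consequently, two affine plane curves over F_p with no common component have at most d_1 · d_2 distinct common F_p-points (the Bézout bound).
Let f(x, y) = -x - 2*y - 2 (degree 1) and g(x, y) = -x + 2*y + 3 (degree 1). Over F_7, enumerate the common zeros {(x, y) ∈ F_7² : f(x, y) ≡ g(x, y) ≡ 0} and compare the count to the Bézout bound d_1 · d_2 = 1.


Common zeros: {(4, 4)}; count = 1; Bézout bound = 1.

deg(f) = 1, deg(g) = 1, so Bézout bound = 1.
Scan x ∈ F_7. For each x, list the y ∈ F_7 with f(x, y) ≡ 0 and those with g(x, y) ≡ 0 (mod 7); the common zeros in that column are the intersection.
  x = 0: f ≡ 0 at y ∈ {6}; g ≡ 0 at y ∈ {2}; common: ∅.
  x = 1: f ≡ 0 at y ∈ {2}; g ≡ 0 at y ∈ {6}; common: ∅.
  x = 2: f ≡ 0 at y ∈ {5}; g ≡ 0 at y ∈ {3}; common: ∅.
  x = 3: f ≡ 0 at y ∈ {1}; g ≡ 0 at y ∈ {0}; common: ∅.
  x = 4: f ≡ 0 at y ∈ {4}; g ≡ 0 at y ∈ {4}; common: {4}.
  x = 5: f ≡ 0 at y ∈ {0}; g ≡ 0 at y ∈ {1}; common: ∅.
  x = 6: f ≡ 0 at y ∈ {3}; g ≡ 0 at y ∈ {5}; common: ∅.
Collecting: common zeros = {(4, 4)}, so the count is 1.
Comparison with the Bézout bound: 1 ≤ 1 = deg(f)·deg(g), as expected for curves with no common component (the bound is attained).


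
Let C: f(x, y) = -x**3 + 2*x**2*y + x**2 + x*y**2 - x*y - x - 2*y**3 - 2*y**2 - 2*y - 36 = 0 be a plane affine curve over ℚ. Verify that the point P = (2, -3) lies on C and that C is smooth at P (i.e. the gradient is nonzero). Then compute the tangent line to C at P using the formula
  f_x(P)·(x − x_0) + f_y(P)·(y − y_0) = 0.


Tangent line at P: -21*x - 50*y - 108 = 0.

Step 1: f(2, -3) = 0, so P lies on C.
Step 2: partial derivatives
  f_x(x, y) = -3*x**2 + 4*x*y + 2*x + y**2 - y - 1, f_y(x, y) = 2*x**2 + 2*x*y - x - 6*y**2 - 4*y - 2.
  f_x(P) = -21, f_y(P) = -50 (gradient nonzero, so P is smooth).
Step 3: tangent line at P: -21·(x − 2) + -50·(y − -3) = 0.
Expanding: -21*x - 50*y - 108 = 0.


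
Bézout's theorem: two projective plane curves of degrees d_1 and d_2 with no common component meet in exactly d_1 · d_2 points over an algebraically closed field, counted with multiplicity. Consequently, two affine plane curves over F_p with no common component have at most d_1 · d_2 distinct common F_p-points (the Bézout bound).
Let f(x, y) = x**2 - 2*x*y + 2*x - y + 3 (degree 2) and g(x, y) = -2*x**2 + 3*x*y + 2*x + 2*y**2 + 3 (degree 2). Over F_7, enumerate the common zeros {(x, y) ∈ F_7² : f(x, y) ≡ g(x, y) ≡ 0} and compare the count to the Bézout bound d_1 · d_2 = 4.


Common zeros: {(0, 3)}; count = 1; Bézout bound = 4.

deg(f) = 2, deg(g) = 2, so Bézout bound = 4.
Scan x ∈ F_7. For each x, list the y ∈ F_7 with f(x, y) ≡ 0 and those with g(x, y) ≡ 0 (mod 7); the common zeros in that column are the intersection.
  x = 0: f ≡ 0 at y ∈ {3}; g ≡ 0 at y ∈ {3, 4}; common: {3}.
  x = 1: f ≡ 0 at y ∈ {2}; g ≡ 0 at y ∈ ∅; common: ∅.
  x = 2: f ≡ 0 at y ∈ {5}; g ≡ 0 at y ∈ {1, 3}; common: ∅.
  x = 3: f ≡ 0 at y ∈ ∅; g ≡ 0 at y ∈ ∅; common: ∅.
  x = 4: f ≡ 0 at y ∈ {3}; g ≡ 0 at y ∈ {0, 1}; common: ∅.
  x = 5: f ≡ 0 at y ∈ {6}; g ≡ 0 at y ∈ ∅; common: ∅.
  x = 6: f ≡ 0 at y ∈ {5}; g ≡ 0 at y ∈ ∅; common: ∅.
Collecting: common zeros = {(0, 3)}, so the count is 1.
Comparison with the Bézout bound: 1 ≤ 4 = deg(f)·deg(g), as expected for curves with no common component (the affine F_7-count falls short of the bound because intersections may lie at infinity, over extension fields, or carry multiplicity).


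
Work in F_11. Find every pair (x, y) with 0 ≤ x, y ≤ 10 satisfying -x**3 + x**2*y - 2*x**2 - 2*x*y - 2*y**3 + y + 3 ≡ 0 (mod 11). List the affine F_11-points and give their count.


Affine F_11-points: {(0, 2), (0, 4), (0, 5), (1, 0), (3, 4), (3, 8), (3, 10), (4, 8), (6, 3), (6, 9), (6, 10), (10, 4), (10, 8), (10, 10)}; count = 14.

For each of the 121 pairs (x, y) ∈ F_11², evaluate f(x, y) mod 11. Record the zeros.
  x = 0: [0↦3, 1↦2, 2↦0, 3↦7, 4↦0, 5↦0, 6↦6, 7↦6, 8↦10, 9↦6, 10↦4]  zeros at y ∈ {2, 4, 5}
  x = 1: [0↦0, 1↦9, 2↦6, 3↦1, 4↦4, 5↦3, 6↦8, 7↦7, 8↦10, 9↦5, 10↦2]  zeros at y ∈ {0}
  x = 2: [0↦9, 1↦8, 2↦6, 3↦2, 4↦6, 5↦6, 6↦1, 7↦1, 8↦5, 9↦1, 10↦10]  zeros at y ∈ ∅
  x = 3: [0↦2, 1↦4, 2↦5, 3↦4, 4↦0, 5↦3, 6↦1, 7↦4, 8↦0, 9↦10, 10↦0]  zeros at y ∈ {4, 8, 10}
  x = 4: [0↦6, 1↦2, 2↦8, 3↦1, 4↦2, 5↦10, 6↦2, 7↦10, 8↦0, 9↦4, 10↦10]  zeros at y ∈ {8}
  x = 5: [0↦4, 1↦7, 2↦9, 3↦9, 4↦6, 5↦10, 6↦9, 7↦2, 8↦10, 9↦10, 10↦1]  zeros at y ∈ ∅
  x = 6: [0↦1, 1↦2, 2↦2, 3↦0, 4↦6, 5↦8, 6↦5, 7↦7, 8↦2, 9↦0, 10↦0]  zeros at y ∈ {3, 9, 10}
  x = 7: [0↦2, 1↦3, 2↦3, 3↦1, 4↦7, 5↦9, 6↦6, 7↦8, 8↦3, 9↦1, 10↦1]  zeros at y ∈ ∅
  x = 8: [0↦1, 1↦4, 2↦6, 3↦6, 4↦3, 5↦7, 6↦6, 7↦10, 8↦7, 9↦7, 10↦9]  zeros at y ∈ ∅
  x = 9: [0↦3, 1↦10, 2↦5, 3↦9, 4↦10, 5↦7, 6↦10, 7↦7, 8↦8, 9↦1, 10↦7]  zeros at y ∈ ∅
  x = 10: [0↦2, 1↦4, 2↦5, 3↦4, 4↦0, 5↦3, 6↦1, 7↦4, 8↦0, 9↦10, 10↦0]  zeros at y ∈ {4, 8, 10}
Collecting zeros: affine points = {(0, 2), (0, 4), (0, 5), (1, 0), (3, 4), (3, 8), (3, 10), (4, 8), (6, 3), (6, 9), (6, 10), (10, 4), (10, 8), (10, 10)}.
Total count |C(F_11)_aff| = 14.
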